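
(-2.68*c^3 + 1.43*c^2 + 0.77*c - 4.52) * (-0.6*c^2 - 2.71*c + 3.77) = 1.608*c^5 + 6.4048*c^4 - 14.4409*c^3 + 6.0164*c^2 + 15.1521*c - 17.0404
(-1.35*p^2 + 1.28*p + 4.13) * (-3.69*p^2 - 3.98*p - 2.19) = 4.9815*p^4 + 0.6498*p^3 - 17.3776*p^2 - 19.2406*p - 9.0447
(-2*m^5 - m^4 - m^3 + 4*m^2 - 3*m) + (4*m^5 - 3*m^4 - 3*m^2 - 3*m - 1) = 2*m^5 - 4*m^4 - m^3 + m^2 - 6*m - 1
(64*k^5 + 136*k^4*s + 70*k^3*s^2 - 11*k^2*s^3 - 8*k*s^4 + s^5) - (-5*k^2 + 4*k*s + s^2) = 64*k^5 + 136*k^4*s + 70*k^3*s^2 - 11*k^2*s^3 + 5*k^2 - 8*k*s^4 - 4*k*s + s^5 - s^2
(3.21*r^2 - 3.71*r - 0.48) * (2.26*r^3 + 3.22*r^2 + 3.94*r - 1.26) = 7.2546*r^5 + 1.9516*r^4 - 0.383600000000001*r^3 - 20.2076*r^2 + 2.7834*r + 0.6048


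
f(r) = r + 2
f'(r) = 1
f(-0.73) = 1.27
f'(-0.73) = 1.00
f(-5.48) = -3.48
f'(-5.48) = 1.00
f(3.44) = 5.44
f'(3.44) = 1.00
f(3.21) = 5.21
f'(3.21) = 1.00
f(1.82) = 3.82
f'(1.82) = 1.00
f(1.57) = 3.57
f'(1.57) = 1.00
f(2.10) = 4.10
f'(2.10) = 1.00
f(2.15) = 4.15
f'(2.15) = 1.00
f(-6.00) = -4.00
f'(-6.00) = 1.00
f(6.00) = 8.00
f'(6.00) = 1.00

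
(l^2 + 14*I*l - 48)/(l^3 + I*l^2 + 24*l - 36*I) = (l + 8*I)/(l^2 - 5*I*l - 6)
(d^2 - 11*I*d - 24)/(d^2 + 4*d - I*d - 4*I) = (d^2 - 11*I*d - 24)/(d^2 + d*(4 - I) - 4*I)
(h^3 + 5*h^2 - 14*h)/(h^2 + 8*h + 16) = h*(h^2 + 5*h - 14)/(h^2 + 8*h + 16)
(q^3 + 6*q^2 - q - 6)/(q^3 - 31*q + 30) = (q + 1)/(q - 5)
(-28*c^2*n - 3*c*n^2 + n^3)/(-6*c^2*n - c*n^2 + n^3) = (28*c^2 + 3*c*n - n^2)/(6*c^2 + c*n - n^2)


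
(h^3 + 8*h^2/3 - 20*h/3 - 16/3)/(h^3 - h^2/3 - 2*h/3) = (h^2 + 2*h - 8)/(h*(h - 1))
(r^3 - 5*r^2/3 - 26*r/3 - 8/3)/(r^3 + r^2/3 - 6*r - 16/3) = (3*r^2 - 11*r - 4)/(3*r^2 - 5*r - 8)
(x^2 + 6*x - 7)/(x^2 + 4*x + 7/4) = 4*(x^2 + 6*x - 7)/(4*x^2 + 16*x + 7)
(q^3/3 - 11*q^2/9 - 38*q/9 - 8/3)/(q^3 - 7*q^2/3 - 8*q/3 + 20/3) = (3*q^3 - 11*q^2 - 38*q - 24)/(3*(3*q^3 - 7*q^2 - 8*q + 20))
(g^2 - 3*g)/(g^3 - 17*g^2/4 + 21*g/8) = 8*(g - 3)/(8*g^2 - 34*g + 21)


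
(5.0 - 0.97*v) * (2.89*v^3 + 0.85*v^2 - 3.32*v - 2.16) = -2.8033*v^4 + 13.6255*v^3 + 7.4704*v^2 - 14.5048*v - 10.8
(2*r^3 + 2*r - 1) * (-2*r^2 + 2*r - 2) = -4*r^5 + 4*r^4 - 8*r^3 + 6*r^2 - 6*r + 2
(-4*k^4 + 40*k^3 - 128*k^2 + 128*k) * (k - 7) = -4*k^5 + 68*k^4 - 408*k^3 + 1024*k^2 - 896*k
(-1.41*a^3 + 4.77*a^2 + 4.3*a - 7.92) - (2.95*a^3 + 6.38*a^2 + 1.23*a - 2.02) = -4.36*a^3 - 1.61*a^2 + 3.07*a - 5.9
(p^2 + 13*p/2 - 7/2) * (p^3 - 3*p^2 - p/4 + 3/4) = p^5 + 7*p^4/2 - 93*p^3/4 + 77*p^2/8 + 23*p/4 - 21/8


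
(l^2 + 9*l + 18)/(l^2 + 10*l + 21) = (l + 6)/(l + 7)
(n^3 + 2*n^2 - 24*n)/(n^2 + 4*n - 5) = n*(n^2 + 2*n - 24)/(n^2 + 4*n - 5)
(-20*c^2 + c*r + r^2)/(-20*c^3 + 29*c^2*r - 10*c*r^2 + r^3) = (5*c + r)/(5*c^2 - 6*c*r + r^2)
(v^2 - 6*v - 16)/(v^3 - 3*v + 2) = (v - 8)/(v^2 - 2*v + 1)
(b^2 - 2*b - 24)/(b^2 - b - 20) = (b - 6)/(b - 5)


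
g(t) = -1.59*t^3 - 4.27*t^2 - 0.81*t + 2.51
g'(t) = -4.77*t^2 - 8.54*t - 0.81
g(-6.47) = 259.64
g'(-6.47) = -145.23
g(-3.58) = 23.64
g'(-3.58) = -31.37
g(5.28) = -354.85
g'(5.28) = -178.88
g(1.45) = -12.49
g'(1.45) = -23.22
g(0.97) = -3.74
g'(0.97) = -13.58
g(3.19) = -95.14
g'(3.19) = -76.59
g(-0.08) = 2.55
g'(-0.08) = -0.16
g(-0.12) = 2.55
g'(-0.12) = 0.15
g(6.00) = -499.51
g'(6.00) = -223.77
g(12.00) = -3369.61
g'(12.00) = -790.17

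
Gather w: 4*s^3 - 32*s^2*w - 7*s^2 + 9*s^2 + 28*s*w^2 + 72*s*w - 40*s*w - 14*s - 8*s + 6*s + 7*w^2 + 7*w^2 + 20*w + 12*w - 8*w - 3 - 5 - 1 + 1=4*s^3 + 2*s^2 - 16*s + w^2*(28*s + 14) + w*(-32*s^2 + 32*s + 24) - 8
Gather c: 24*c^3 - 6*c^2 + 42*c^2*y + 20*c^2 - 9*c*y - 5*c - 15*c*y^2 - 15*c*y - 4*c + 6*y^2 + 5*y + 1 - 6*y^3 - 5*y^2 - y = 24*c^3 + c^2*(42*y + 14) + c*(-15*y^2 - 24*y - 9) - 6*y^3 + y^2 + 4*y + 1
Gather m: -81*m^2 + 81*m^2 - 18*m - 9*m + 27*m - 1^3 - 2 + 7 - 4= 0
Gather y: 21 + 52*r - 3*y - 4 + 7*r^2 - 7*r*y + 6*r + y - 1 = 7*r^2 + 58*r + y*(-7*r - 2) + 16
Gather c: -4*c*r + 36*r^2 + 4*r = -4*c*r + 36*r^2 + 4*r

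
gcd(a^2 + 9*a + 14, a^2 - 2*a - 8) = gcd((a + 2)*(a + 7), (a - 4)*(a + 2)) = a + 2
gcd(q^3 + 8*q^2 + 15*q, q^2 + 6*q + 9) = q + 3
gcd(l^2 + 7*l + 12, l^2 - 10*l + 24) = 1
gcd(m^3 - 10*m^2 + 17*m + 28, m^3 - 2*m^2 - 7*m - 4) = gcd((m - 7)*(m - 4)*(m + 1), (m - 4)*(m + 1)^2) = m^2 - 3*m - 4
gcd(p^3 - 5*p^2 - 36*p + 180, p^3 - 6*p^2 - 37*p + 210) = p^2 + p - 30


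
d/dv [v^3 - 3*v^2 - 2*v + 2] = 3*v^2 - 6*v - 2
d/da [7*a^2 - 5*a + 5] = 14*a - 5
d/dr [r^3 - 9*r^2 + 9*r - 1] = 3*r^2 - 18*r + 9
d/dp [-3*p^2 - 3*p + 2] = -6*p - 3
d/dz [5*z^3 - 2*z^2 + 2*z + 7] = 15*z^2 - 4*z + 2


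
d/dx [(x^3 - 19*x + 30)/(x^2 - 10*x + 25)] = (x^3 - 15*x^2 + 19*x + 35)/(x^3 - 15*x^2 + 75*x - 125)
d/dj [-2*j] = -2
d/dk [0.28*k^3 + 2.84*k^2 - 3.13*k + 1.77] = 0.84*k^2 + 5.68*k - 3.13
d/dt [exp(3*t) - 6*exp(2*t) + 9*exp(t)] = 3*(exp(2*t) - 4*exp(t) + 3)*exp(t)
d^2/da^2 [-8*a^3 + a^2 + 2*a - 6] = 2 - 48*a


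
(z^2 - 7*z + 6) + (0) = z^2 - 7*z + 6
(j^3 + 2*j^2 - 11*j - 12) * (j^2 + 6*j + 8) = j^5 + 8*j^4 + 9*j^3 - 62*j^2 - 160*j - 96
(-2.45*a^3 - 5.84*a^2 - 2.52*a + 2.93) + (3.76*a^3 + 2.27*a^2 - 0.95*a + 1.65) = 1.31*a^3 - 3.57*a^2 - 3.47*a + 4.58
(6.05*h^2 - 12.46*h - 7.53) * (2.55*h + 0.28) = 15.4275*h^3 - 30.079*h^2 - 22.6903*h - 2.1084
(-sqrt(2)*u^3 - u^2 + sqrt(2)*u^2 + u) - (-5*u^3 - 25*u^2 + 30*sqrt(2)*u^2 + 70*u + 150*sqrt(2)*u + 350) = -sqrt(2)*u^3 + 5*u^3 - 29*sqrt(2)*u^2 + 24*u^2 - 150*sqrt(2)*u - 69*u - 350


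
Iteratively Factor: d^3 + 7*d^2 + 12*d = (d + 3)*(d^2 + 4*d) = d*(d + 3)*(d + 4)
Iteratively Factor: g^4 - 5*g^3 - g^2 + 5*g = (g - 1)*(g^3 - 4*g^2 - 5*g) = (g - 1)*(g + 1)*(g^2 - 5*g) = g*(g - 1)*(g + 1)*(g - 5)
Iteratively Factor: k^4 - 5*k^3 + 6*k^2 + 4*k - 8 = (k + 1)*(k^3 - 6*k^2 + 12*k - 8) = (k - 2)*(k + 1)*(k^2 - 4*k + 4) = (k - 2)^2*(k + 1)*(k - 2)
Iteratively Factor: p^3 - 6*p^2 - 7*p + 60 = (p - 4)*(p^2 - 2*p - 15) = (p - 5)*(p - 4)*(p + 3)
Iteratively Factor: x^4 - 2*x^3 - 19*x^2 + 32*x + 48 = (x + 4)*(x^3 - 6*x^2 + 5*x + 12) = (x - 4)*(x + 4)*(x^2 - 2*x - 3) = (x - 4)*(x + 1)*(x + 4)*(x - 3)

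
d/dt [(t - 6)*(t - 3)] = 2*t - 9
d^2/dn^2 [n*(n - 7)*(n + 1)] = 6*n - 12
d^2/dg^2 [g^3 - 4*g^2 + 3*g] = 6*g - 8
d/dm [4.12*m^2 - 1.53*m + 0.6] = 8.24*m - 1.53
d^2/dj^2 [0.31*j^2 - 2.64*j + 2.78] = 0.620000000000000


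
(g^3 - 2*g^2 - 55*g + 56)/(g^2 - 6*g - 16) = (g^2 + 6*g - 7)/(g + 2)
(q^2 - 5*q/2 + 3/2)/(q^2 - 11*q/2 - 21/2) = (-2*q^2 + 5*q - 3)/(-2*q^2 + 11*q + 21)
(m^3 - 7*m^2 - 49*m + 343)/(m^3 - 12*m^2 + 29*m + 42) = (m^2 - 49)/(m^2 - 5*m - 6)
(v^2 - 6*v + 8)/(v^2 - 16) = (v - 2)/(v + 4)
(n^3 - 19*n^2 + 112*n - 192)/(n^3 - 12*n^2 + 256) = (n - 3)/(n + 4)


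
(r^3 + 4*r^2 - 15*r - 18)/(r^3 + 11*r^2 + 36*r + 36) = (r^2 - 2*r - 3)/(r^2 + 5*r + 6)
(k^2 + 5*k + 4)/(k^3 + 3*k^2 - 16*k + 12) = (k^2 + 5*k + 4)/(k^3 + 3*k^2 - 16*k + 12)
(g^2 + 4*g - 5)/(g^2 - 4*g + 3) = (g + 5)/(g - 3)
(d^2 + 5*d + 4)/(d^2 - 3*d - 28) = (d + 1)/(d - 7)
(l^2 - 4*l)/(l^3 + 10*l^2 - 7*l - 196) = l/(l^2 + 14*l + 49)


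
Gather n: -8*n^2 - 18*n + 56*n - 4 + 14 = -8*n^2 + 38*n + 10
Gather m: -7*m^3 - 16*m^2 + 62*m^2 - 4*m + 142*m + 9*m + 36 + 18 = -7*m^3 + 46*m^2 + 147*m + 54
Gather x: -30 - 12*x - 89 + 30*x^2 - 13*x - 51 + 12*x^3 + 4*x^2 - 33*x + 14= 12*x^3 + 34*x^2 - 58*x - 156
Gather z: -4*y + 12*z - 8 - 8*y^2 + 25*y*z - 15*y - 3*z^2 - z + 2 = -8*y^2 - 19*y - 3*z^2 + z*(25*y + 11) - 6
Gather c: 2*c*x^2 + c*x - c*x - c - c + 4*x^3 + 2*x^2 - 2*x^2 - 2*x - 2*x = c*(2*x^2 - 2) + 4*x^3 - 4*x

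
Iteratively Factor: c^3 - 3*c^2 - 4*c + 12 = (c + 2)*(c^2 - 5*c + 6) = (c - 3)*(c + 2)*(c - 2)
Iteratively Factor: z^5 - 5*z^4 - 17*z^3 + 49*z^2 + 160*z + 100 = (z + 2)*(z^4 - 7*z^3 - 3*z^2 + 55*z + 50) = (z - 5)*(z + 2)*(z^3 - 2*z^2 - 13*z - 10) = (z - 5)*(z + 1)*(z + 2)*(z^2 - 3*z - 10) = (z - 5)^2*(z + 1)*(z + 2)*(z + 2)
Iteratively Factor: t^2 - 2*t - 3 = (t - 3)*(t + 1)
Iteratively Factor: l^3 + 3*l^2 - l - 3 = (l - 1)*(l^2 + 4*l + 3) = (l - 1)*(l + 1)*(l + 3)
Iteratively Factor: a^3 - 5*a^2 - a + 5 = (a - 5)*(a^2 - 1) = (a - 5)*(a - 1)*(a + 1)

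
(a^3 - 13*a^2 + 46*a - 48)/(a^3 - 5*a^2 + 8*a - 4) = (a^2 - 11*a + 24)/(a^2 - 3*a + 2)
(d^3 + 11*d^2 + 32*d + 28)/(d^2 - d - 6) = (d^2 + 9*d + 14)/(d - 3)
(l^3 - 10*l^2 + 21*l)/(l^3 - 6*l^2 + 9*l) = (l - 7)/(l - 3)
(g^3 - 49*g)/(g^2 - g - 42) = g*(g + 7)/(g + 6)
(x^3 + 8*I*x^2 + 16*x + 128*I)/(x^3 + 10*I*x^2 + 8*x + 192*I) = (x + 4*I)/(x + 6*I)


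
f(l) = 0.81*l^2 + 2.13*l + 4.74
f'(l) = 1.62*l + 2.13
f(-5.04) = 14.58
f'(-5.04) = -6.03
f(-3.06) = 5.81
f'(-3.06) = -2.83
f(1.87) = 11.56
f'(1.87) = 5.16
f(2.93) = 17.93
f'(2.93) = 6.88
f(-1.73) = 3.48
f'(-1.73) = -0.67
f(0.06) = 4.87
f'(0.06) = 2.23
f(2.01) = 12.29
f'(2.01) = 5.39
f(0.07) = 4.89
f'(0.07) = 2.24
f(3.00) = 18.42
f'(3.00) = 6.99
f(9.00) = 89.52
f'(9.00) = 16.71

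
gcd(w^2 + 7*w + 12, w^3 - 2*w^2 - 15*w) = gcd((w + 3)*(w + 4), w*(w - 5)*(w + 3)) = w + 3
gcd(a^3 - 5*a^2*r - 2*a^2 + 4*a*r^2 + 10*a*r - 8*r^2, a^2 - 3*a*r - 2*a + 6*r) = a - 2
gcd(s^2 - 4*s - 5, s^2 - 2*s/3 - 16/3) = 1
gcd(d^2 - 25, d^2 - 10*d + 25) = d - 5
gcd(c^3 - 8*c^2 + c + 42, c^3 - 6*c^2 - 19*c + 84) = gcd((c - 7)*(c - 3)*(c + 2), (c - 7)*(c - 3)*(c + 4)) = c^2 - 10*c + 21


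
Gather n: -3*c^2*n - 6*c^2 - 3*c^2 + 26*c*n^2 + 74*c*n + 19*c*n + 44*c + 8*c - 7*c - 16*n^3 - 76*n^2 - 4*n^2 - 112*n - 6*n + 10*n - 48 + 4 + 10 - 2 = -9*c^2 + 45*c - 16*n^3 + n^2*(26*c - 80) + n*(-3*c^2 + 93*c - 108) - 36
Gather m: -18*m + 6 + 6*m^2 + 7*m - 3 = 6*m^2 - 11*m + 3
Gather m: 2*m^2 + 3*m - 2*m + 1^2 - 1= 2*m^2 + m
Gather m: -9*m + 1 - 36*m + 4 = 5 - 45*m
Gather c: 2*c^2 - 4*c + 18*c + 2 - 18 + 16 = 2*c^2 + 14*c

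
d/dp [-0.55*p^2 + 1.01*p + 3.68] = 1.01 - 1.1*p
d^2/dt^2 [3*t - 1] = 0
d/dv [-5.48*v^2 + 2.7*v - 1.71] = 2.7 - 10.96*v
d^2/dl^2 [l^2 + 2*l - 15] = 2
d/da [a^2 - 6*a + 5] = 2*a - 6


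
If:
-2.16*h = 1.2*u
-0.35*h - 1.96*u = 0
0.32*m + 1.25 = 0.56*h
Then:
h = 0.00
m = -3.91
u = 0.00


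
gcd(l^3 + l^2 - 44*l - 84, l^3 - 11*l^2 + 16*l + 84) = l^2 - 5*l - 14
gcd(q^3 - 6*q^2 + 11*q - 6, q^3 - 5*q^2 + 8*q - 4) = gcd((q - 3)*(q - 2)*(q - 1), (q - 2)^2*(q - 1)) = q^2 - 3*q + 2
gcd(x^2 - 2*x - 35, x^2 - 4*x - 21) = x - 7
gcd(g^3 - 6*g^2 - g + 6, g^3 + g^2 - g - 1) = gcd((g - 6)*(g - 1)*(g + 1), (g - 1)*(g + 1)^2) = g^2 - 1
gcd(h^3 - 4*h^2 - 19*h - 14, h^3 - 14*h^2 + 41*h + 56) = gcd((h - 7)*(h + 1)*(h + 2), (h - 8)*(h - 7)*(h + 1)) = h^2 - 6*h - 7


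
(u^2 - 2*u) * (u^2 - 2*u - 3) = u^4 - 4*u^3 + u^2 + 6*u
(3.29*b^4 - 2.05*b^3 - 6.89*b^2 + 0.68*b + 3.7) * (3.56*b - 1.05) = 11.7124*b^5 - 10.7525*b^4 - 22.3759*b^3 + 9.6553*b^2 + 12.458*b - 3.885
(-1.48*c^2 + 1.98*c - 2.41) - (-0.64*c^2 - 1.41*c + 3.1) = -0.84*c^2 + 3.39*c - 5.51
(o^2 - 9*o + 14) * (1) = o^2 - 9*o + 14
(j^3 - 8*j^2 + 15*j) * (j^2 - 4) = j^5 - 8*j^4 + 11*j^3 + 32*j^2 - 60*j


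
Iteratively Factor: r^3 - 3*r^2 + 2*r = (r - 1)*(r^2 - 2*r) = r*(r - 1)*(r - 2)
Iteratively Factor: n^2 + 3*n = (n)*(n + 3)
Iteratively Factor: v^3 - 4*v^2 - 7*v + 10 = (v - 5)*(v^2 + v - 2) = (v - 5)*(v + 2)*(v - 1)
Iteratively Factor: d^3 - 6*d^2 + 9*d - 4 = (d - 1)*(d^2 - 5*d + 4) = (d - 1)^2*(d - 4)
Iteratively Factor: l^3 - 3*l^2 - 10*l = (l - 5)*(l^2 + 2*l) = l*(l - 5)*(l + 2)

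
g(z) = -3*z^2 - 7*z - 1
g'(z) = -6*z - 7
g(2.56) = -38.58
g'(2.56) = -22.36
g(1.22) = -14.01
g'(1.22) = -14.32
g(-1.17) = 3.08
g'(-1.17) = 0.02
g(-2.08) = 0.58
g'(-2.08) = 5.48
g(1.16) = -13.16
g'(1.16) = -13.96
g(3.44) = -60.58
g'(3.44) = -27.64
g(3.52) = -62.81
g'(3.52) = -28.12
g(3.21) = -54.38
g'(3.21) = -26.26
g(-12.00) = -349.00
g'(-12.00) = 65.00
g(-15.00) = -571.00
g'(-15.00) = 83.00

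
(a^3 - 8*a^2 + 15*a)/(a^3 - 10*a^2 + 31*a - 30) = a/(a - 2)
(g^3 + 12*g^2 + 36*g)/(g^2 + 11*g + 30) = g*(g + 6)/(g + 5)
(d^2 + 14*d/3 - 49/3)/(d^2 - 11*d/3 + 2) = (3*d^2 + 14*d - 49)/(3*d^2 - 11*d + 6)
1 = 1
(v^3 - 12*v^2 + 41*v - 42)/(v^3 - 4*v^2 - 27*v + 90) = (v^2 - 9*v + 14)/(v^2 - v - 30)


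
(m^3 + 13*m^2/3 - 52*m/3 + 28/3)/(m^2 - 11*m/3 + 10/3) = (3*m^2 + 19*m - 14)/(3*m - 5)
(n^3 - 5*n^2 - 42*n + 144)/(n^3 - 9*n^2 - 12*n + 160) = (n^2 + 3*n - 18)/(n^2 - n - 20)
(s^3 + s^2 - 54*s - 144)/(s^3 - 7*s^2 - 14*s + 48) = (s + 6)/(s - 2)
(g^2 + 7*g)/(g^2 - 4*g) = (g + 7)/(g - 4)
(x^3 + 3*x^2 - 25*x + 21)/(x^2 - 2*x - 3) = (x^2 + 6*x - 7)/(x + 1)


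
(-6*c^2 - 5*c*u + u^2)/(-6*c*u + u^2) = (c + u)/u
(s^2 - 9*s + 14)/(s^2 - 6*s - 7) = (s - 2)/(s + 1)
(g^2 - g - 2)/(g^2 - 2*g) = (g + 1)/g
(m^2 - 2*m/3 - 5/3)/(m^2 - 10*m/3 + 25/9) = 3*(m + 1)/(3*m - 5)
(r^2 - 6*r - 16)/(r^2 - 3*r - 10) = (r - 8)/(r - 5)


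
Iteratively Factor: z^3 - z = (z)*(z^2 - 1) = z*(z + 1)*(z - 1)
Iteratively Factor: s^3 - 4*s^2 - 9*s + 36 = (s + 3)*(s^2 - 7*s + 12) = (s - 3)*(s + 3)*(s - 4)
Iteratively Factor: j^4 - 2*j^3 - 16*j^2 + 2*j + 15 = (j - 1)*(j^3 - j^2 - 17*j - 15) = (j - 1)*(j + 1)*(j^2 - 2*j - 15) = (j - 5)*(j - 1)*(j + 1)*(j + 3)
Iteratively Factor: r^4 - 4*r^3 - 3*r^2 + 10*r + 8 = (r - 2)*(r^3 - 2*r^2 - 7*r - 4) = (r - 2)*(r + 1)*(r^2 - 3*r - 4) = (r - 4)*(r - 2)*(r + 1)*(r + 1)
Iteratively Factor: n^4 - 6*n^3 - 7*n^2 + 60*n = (n - 5)*(n^3 - n^2 - 12*n) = (n - 5)*(n - 4)*(n^2 + 3*n) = (n - 5)*(n - 4)*(n + 3)*(n)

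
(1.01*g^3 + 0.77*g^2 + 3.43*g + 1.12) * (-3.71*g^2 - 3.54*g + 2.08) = -3.7471*g^5 - 6.4321*g^4 - 13.3503*g^3 - 14.6958*g^2 + 3.1696*g + 2.3296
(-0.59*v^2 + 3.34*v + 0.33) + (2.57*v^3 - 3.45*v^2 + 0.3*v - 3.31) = 2.57*v^3 - 4.04*v^2 + 3.64*v - 2.98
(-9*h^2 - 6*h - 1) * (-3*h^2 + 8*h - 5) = 27*h^4 - 54*h^3 + 22*h + 5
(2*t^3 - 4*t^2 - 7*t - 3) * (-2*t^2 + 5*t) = -4*t^5 + 18*t^4 - 6*t^3 - 29*t^2 - 15*t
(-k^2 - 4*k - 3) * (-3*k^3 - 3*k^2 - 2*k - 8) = 3*k^5 + 15*k^4 + 23*k^3 + 25*k^2 + 38*k + 24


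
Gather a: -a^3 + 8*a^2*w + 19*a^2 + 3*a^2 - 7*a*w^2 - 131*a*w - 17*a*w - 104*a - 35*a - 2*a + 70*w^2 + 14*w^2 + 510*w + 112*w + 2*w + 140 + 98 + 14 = -a^3 + a^2*(8*w + 22) + a*(-7*w^2 - 148*w - 141) + 84*w^2 + 624*w + 252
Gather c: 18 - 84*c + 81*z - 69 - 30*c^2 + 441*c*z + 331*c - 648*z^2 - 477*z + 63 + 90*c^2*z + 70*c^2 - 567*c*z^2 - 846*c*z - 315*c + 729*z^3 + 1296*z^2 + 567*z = c^2*(90*z + 40) + c*(-567*z^2 - 405*z - 68) + 729*z^3 + 648*z^2 + 171*z + 12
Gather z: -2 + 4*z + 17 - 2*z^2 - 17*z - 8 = -2*z^2 - 13*z + 7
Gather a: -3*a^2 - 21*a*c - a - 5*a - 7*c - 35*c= -3*a^2 + a*(-21*c - 6) - 42*c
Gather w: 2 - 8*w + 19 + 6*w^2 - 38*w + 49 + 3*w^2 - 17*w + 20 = 9*w^2 - 63*w + 90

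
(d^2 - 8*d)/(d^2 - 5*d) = (d - 8)/(d - 5)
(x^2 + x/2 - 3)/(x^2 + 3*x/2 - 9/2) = (x + 2)/(x + 3)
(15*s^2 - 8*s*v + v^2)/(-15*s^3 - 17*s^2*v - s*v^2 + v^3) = (-3*s + v)/(3*s^2 + 4*s*v + v^2)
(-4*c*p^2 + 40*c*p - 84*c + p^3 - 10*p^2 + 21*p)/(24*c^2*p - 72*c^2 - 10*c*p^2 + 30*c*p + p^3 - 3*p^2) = (p - 7)/(-6*c + p)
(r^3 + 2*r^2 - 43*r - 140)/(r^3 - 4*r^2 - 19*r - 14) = (r^2 + 9*r + 20)/(r^2 + 3*r + 2)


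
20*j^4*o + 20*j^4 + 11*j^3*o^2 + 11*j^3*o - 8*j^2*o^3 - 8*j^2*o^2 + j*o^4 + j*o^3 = (-5*j + o)*(-4*j + o)*(j + o)*(j*o + j)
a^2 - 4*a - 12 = (a - 6)*(a + 2)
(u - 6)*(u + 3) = u^2 - 3*u - 18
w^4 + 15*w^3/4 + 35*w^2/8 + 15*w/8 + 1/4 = (w + 1/4)*(w + 1/2)*(w + 1)*(w + 2)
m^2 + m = m*(m + 1)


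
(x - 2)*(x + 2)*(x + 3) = x^3 + 3*x^2 - 4*x - 12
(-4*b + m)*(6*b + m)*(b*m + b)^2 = -24*b^4*m^2 - 48*b^4*m - 24*b^4 + 2*b^3*m^3 + 4*b^3*m^2 + 2*b^3*m + b^2*m^4 + 2*b^2*m^3 + b^2*m^2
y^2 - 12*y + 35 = (y - 7)*(y - 5)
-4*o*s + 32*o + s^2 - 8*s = (-4*o + s)*(s - 8)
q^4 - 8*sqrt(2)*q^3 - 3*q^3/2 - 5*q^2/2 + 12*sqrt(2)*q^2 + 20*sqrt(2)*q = q*(q - 5/2)*(q + 1)*(q - 8*sqrt(2))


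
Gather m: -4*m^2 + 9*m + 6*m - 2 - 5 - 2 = -4*m^2 + 15*m - 9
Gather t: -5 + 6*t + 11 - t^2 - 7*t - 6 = -t^2 - t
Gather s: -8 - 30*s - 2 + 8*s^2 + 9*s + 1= 8*s^2 - 21*s - 9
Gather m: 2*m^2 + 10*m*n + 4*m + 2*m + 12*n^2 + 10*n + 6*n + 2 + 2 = 2*m^2 + m*(10*n + 6) + 12*n^2 + 16*n + 4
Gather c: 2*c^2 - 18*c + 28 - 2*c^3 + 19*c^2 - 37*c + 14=-2*c^3 + 21*c^2 - 55*c + 42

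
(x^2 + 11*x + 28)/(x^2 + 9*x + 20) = (x + 7)/(x + 5)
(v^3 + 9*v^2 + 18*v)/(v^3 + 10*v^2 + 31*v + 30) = v*(v + 6)/(v^2 + 7*v + 10)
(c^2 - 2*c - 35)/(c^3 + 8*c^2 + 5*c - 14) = (c^2 - 2*c - 35)/(c^3 + 8*c^2 + 5*c - 14)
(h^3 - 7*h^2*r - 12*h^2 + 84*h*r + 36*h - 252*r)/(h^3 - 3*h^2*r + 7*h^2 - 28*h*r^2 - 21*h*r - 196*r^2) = (h^2 - 12*h + 36)/(h^2 + 4*h*r + 7*h + 28*r)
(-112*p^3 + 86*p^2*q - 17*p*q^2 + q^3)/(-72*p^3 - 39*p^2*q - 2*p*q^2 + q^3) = (14*p^2 - 9*p*q + q^2)/(9*p^2 + 6*p*q + q^2)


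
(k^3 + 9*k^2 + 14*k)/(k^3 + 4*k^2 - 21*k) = (k + 2)/(k - 3)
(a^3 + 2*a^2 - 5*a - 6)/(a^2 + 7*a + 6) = (a^2 + a - 6)/(a + 6)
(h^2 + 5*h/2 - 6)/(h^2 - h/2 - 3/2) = (h + 4)/(h + 1)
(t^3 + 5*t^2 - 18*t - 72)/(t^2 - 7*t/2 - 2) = 2*(t^2 + 9*t + 18)/(2*t + 1)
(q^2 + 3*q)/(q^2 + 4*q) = (q + 3)/(q + 4)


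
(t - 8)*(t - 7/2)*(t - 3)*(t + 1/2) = t^4 - 14*t^3 + 221*t^2/4 - 211*t/4 - 42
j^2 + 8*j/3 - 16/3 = (j - 4/3)*(j + 4)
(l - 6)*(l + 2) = l^2 - 4*l - 12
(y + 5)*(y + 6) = y^2 + 11*y + 30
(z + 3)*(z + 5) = z^2 + 8*z + 15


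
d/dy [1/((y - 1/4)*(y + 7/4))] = 128*(-4*y - 3)/(256*y^4 + 768*y^3 + 352*y^2 - 336*y + 49)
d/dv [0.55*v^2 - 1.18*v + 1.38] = 1.1*v - 1.18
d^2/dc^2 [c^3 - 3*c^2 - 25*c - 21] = 6*c - 6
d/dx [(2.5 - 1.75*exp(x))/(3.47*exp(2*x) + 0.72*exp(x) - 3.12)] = (6.0725*exp(2*x) - 17.35*exp(x) + 3.66)*exp(x)/(12.0409*exp(4*x) + 4.9968*exp(3*x) - 21.1344*exp(2*x) - 4.4928*exp(x) + 9.7344)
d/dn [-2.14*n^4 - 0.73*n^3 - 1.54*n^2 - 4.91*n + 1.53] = -8.56*n^3 - 2.19*n^2 - 3.08*n - 4.91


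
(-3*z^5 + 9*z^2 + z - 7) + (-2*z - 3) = -3*z^5 + 9*z^2 - z - 10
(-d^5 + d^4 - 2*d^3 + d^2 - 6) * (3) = -3*d^5 + 3*d^4 - 6*d^3 + 3*d^2 - 18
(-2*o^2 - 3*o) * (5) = -10*o^2 - 15*o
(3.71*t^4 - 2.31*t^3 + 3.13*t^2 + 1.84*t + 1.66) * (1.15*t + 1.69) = 4.2665*t^5 + 3.6134*t^4 - 0.304400000000001*t^3 + 7.4057*t^2 + 5.0186*t + 2.8054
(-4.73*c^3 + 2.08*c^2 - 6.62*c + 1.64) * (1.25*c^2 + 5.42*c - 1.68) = -5.9125*c^5 - 23.0366*c^4 + 10.945*c^3 - 37.3248*c^2 + 20.0104*c - 2.7552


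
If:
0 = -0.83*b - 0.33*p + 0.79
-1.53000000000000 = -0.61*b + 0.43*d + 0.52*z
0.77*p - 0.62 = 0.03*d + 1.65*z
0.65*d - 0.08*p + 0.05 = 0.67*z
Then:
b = 1.26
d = -0.91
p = -0.77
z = -0.72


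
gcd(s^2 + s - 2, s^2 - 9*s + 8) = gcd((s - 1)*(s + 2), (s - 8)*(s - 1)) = s - 1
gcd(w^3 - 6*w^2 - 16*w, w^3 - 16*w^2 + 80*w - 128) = w - 8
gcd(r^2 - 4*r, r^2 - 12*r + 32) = r - 4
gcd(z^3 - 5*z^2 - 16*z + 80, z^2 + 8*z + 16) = z + 4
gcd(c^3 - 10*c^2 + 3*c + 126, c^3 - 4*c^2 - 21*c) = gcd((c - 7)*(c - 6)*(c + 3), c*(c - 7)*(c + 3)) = c^2 - 4*c - 21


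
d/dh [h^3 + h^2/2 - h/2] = 3*h^2 + h - 1/2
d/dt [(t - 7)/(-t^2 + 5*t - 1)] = (-t^2 + 5*t + (t - 7)*(2*t - 5) - 1)/(t^2 - 5*t + 1)^2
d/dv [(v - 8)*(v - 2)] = 2*v - 10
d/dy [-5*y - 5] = -5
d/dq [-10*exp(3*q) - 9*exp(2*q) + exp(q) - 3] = (-30*exp(2*q) - 18*exp(q) + 1)*exp(q)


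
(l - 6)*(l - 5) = l^2 - 11*l + 30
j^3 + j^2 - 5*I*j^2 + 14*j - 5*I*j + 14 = (j + 1)*(j - 7*I)*(j + 2*I)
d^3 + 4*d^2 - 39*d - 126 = (d - 6)*(d + 3)*(d + 7)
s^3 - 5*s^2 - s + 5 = (s - 5)*(s - 1)*(s + 1)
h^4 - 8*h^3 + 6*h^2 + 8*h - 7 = (h - 7)*(h - 1)^2*(h + 1)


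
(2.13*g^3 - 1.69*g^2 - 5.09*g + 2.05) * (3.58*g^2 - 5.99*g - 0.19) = 7.6254*g^5 - 18.8089*g^4 - 8.5038*g^3 + 38.1492*g^2 - 11.3124*g - 0.3895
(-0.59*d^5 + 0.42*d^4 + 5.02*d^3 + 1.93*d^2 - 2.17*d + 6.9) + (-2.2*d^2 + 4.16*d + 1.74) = -0.59*d^5 + 0.42*d^4 + 5.02*d^3 - 0.27*d^2 + 1.99*d + 8.64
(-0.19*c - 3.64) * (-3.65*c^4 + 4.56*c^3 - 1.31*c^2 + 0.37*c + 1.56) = 0.6935*c^5 + 12.4196*c^4 - 16.3495*c^3 + 4.6981*c^2 - 1.6432*c - 5.6784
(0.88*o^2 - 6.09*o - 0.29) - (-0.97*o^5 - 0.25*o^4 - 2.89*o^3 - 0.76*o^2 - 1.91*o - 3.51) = 0.97*o^5 + 0.25*o^4 + 2.89*o^3 + 1.64*o^2 - 4.18*o + 3.22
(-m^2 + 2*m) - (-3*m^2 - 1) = 2*m^2 + 2*m + 1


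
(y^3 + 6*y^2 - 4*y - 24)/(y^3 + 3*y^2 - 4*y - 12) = (y + 6)/(y + 3)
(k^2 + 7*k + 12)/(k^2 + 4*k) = (k + 3)/k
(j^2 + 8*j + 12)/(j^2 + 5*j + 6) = (j + 6)/(j + 3)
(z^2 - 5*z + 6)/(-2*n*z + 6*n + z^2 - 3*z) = (z - 2)/(-2*n + z)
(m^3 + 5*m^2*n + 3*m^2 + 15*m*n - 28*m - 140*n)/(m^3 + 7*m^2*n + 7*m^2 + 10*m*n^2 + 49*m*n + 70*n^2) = (m - 4)/(m + 2*n)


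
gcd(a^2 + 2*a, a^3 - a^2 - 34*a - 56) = a + 2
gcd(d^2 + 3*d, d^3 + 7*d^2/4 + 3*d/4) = d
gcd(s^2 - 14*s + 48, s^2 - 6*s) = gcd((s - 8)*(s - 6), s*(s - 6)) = s - 6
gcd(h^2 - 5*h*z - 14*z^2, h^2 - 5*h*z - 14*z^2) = -h^2 + 5*h*z + 14*z^2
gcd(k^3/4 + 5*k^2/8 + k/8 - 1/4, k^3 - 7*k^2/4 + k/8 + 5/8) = 1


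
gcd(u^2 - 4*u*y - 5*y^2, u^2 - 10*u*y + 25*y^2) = -u + 5*y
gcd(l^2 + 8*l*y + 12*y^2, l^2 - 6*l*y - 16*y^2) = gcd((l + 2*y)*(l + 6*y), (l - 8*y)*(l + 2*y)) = l + 2*y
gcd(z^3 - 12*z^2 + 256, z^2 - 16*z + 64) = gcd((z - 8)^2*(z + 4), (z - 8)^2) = z^2 - 16*z + 64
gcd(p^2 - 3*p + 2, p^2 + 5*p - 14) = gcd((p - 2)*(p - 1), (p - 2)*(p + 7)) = p - 2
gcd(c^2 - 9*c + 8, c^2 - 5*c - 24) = c - 8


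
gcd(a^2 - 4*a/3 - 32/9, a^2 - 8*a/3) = a - 8/3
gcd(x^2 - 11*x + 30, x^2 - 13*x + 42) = x - 6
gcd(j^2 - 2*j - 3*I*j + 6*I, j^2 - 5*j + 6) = j - 2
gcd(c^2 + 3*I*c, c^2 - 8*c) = c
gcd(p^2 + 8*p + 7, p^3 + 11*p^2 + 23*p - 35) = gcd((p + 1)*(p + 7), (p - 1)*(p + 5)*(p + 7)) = p + 7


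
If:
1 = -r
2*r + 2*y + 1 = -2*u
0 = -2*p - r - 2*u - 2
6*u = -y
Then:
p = -2/5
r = -1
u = -1/10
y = 3/5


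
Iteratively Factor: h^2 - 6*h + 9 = (h - 3)*(h - 3)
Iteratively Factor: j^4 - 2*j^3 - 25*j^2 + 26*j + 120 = (j + 2)*(j^3 - 4*j^2 - 17*j + 60) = (j - 3)*(j + 2)*(j^2 - j - 20) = (j - 3)*(j + 2)*(j + 4)*(j - 5)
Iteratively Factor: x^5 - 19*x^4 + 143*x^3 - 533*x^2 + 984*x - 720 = (x - 4)*(x^4 - 15*x^3 + 83*x^2 - 201*x + 180) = (x - 5)*(x - 4)*(x^3 - 10*x^2 + 33*x - 36) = (x - 5)*(x - 4)*(x - 3)*(x^2 - 7*x + 12) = (x - 5)*(x - 4)*(x - 3)^2*(x - 4)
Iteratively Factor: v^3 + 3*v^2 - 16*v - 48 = (v + 3)*(v^2 - 16) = (v + 3)*(v + 4)*(v - 4)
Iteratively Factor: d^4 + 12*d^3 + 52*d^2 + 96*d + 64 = (d + 2)*(d^3 + 10*d^2 + 32*d + 32) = (d + 2)*(d + 4)*(d^2 + 6*d + 8) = (d + 2)*(d + 4)^2*(d + 2)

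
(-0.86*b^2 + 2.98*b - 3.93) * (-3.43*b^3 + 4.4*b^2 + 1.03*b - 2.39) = 2.9498*b^5 - 14.0054*b^4 + 25.7061*b^3 - 12.1672*b^2 - 11.1701*b + 9.3927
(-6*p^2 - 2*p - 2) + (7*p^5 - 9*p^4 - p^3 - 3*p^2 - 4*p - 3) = 7*p^5 - 9*p^4 - p^3 - 9*p^2 - 6*p - 5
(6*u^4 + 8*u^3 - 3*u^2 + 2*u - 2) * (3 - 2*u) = -12*u^5 + 2*u^4 + 30*u^3 - 13*u^2 + 10*u - 6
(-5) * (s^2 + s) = -5*s^2 - 5*s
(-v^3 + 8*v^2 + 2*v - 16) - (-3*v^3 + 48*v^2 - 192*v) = 2*v^3 - 40*v^2 + 194*v - 16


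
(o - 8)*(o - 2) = o^2 - 10*o + 16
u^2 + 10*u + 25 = (u + 5)^2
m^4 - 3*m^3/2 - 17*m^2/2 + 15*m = m*(m - 5/2)*(m - 2)*(m + 3)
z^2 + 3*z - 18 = (z - 3)*(z + 6)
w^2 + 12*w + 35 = (w + 5)*(w + 7)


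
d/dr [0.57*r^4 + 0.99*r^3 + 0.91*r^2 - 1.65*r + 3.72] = 2.28*r^3 + 2.97*r^2 + 1.82*r - 1.65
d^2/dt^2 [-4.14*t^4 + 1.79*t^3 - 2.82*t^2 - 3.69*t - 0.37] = -49.68*t^2 + 10.74*t - 5.64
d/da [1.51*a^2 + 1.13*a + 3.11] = 3.02*a + 1.13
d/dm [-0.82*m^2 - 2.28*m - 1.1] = -1.64*m - 2.28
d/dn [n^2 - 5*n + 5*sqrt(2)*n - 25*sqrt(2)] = 2*n - 5 + 5*sqrt(2)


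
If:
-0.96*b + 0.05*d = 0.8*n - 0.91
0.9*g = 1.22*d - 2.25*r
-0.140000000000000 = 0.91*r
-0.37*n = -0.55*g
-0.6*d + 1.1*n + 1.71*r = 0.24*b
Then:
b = 0.68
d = -0.13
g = 0.21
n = 0.32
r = -0.15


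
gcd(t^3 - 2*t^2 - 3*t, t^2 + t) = t^2 + t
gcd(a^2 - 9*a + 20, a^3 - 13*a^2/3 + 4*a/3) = a - 4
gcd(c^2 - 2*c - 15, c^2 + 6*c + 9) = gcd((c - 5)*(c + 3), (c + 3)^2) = c + 3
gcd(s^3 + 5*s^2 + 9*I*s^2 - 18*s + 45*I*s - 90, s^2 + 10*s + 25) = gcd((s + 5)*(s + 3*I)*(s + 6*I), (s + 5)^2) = s + 5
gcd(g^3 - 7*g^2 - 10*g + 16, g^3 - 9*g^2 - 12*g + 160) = g - 8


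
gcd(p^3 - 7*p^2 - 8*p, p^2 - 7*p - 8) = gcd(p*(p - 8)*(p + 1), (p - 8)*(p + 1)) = p^2 - 7*p - 8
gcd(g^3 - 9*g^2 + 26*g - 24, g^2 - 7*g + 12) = g^2 - 7*g + 12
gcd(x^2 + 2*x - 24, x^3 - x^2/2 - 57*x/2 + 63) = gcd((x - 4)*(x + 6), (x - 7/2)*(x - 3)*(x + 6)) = x + 6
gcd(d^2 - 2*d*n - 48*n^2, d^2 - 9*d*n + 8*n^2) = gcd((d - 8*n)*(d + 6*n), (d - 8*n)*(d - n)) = d - 8*n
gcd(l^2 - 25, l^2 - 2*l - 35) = l + 5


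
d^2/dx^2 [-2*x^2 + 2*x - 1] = -4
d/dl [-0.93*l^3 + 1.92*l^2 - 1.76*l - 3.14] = -2.79*l^2 + 3.84*l - 1.76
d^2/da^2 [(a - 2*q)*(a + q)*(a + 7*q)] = 6*a + 12*q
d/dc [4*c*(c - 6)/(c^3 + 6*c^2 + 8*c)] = 4*(-c^2 + 12*c + 44)/(c^4 + 12*c^3 + 52*c^2 + 96*c + 64)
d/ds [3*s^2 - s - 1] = 6*s - 1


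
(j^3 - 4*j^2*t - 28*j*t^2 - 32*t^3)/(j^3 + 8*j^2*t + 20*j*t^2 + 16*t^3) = (j - 8*t)/(j + 4*t)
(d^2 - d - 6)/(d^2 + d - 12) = (d + 2)/(d + 4)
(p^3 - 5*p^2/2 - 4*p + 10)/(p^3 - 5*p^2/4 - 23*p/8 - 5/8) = 4*(p^2 - 4)/(4*p^2 + 5*p + 1)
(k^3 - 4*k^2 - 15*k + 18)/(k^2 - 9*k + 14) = (k^3 - 4*k^2 - 15*k + 18)/(k^2 - 9*k + 14)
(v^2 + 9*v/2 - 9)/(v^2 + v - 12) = (v^2 + 9*v/2 - 9)/(v^2 + v - 12)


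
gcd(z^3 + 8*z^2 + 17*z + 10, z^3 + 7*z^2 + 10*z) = z^2 + 7*z + 10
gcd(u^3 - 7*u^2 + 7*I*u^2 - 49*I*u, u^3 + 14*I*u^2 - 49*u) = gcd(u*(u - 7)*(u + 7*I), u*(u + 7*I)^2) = u^2 + 7*I*u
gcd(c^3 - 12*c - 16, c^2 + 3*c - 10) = 1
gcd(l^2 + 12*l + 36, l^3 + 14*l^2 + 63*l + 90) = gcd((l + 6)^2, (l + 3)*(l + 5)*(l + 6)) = l + 6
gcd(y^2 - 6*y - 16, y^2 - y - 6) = y + 2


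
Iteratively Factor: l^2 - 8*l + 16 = (l - 4)*(l - 4)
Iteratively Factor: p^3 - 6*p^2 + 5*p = (p - 1)*(p^2 - 5*p) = (p - 5)*(p - 1)*(p)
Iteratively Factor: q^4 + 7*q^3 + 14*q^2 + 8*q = (q + 2)*(q^3 + 5*q^2 + 4*q) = q*(q + 2)*(q^2 + 5*q + 4) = q*(q + 2)*(q + 4)*(q + 1)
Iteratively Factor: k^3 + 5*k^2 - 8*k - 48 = (k + 4)*(k^2 + k - 12) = (k - 3)*(k + 4)*(k + 4)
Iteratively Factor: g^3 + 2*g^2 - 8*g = (g)*(g^2 + 2*g - 8) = g*(g - 2)*(g + 4)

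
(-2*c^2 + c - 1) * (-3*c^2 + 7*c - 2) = 6*c^4 - 17*c^3 + 14*c^2 - 9*c + 2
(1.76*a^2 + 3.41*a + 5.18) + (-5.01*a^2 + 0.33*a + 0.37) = -3.25*a^2 + 3.74*a + 5.55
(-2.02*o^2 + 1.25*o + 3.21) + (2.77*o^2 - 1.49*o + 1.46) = 0.75*o^2 - 0.24*o + 4.67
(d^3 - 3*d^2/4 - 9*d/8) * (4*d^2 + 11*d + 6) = 4*d^5 + 8*d^4 - 27*d^3/4 - 135*d^2/8 - 27*d/4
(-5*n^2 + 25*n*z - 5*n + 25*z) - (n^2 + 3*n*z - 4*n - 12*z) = -6*n^2 + 22*n*z - n + 37*z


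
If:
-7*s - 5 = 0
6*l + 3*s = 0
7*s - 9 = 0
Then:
No Solution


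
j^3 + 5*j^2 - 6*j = j*(j - 1)*(j + 6)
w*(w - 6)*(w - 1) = w^3 - 7*w^2 + 6*w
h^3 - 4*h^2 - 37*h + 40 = (h - 8)*(h - 1)*(h + 5)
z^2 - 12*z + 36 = (z - 6)^2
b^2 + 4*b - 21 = (b - 3)*(b + 7)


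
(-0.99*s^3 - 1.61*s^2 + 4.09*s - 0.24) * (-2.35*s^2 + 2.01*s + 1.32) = 2.3265*s^5 + 1.7936*s^4 - 14.1544*s^3 + 6.6597*s^2 + 4.9164*s - 0.3168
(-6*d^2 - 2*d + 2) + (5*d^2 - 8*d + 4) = -d^2 - 10*d + 6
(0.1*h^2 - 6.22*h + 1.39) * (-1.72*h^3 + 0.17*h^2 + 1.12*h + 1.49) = -0.172*h^5 + 10.7154*h^4 - 3.3362*h^3 - 6.5811*h^2 - 7.711*h + 2.0711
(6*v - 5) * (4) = 24*v - 20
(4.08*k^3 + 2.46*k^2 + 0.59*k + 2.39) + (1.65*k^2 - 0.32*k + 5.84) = 4.08*k^3 + 4.11*k^2 + 0.27*k + 8.23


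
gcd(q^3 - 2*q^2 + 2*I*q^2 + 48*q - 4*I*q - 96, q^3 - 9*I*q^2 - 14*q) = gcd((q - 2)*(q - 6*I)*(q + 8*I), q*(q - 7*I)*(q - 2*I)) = 1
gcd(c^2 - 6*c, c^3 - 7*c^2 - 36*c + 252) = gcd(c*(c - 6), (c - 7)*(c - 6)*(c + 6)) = c - 6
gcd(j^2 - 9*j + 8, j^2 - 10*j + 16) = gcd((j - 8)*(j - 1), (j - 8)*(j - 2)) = j - 8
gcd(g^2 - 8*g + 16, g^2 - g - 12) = g - 4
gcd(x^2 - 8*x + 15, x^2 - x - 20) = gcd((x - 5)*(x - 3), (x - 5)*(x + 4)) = x - 5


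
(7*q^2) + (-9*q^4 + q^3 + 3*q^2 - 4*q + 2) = -9*q^4 + q^3 + 10*q^2 - 4*q + 2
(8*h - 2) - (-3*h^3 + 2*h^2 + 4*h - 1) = 3*h^3 - 2*h^2 + 4*h - 1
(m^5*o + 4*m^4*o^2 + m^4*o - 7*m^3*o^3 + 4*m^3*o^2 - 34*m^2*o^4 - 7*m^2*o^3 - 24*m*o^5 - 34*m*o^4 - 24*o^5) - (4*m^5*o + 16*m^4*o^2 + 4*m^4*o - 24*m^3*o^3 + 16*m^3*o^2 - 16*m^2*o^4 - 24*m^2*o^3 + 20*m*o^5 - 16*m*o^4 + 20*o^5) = -3*m^5*o - 12*m^4*o^2 - 3*m^4*o + 17*m^3*o^3 - 12*m^3*o^2 - 18*m^2*o^4 + 17*m^2*o^3 - 44*m*o^5 - 18*m*o^4 - 44*o^5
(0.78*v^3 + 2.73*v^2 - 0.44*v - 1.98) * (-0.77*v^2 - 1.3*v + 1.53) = -0.6006*v^5 - 3.1161*v^4 - 2.0168*v^3 + 6.2735*v^2 + 1.9008*v - 3.0294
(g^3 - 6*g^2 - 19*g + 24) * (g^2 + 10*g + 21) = g^5 + 4*g^4 - 58*g^3 - 292*g^2 - 159*g + 504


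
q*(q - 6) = q^2 - 6*q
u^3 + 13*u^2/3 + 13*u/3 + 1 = (u + 1/3)*(u + 1)*(u + 3)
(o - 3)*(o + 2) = o^2 - o - 6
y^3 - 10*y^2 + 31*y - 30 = (y - 5)*(y - 3)*(y - 2)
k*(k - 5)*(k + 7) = k^3 + 2*k^2 - 35*k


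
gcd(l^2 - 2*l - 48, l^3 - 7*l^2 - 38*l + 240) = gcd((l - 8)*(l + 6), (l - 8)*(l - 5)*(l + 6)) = l^2 - 2*l - 48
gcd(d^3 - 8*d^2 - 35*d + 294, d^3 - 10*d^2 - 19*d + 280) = d - 7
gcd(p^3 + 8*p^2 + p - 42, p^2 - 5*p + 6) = p - 2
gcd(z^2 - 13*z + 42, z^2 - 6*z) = z - 6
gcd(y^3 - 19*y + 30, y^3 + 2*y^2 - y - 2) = 1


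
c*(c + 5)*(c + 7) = c^3 + 12*c^2 + 35*c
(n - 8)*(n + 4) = n^2 - 4*n - 32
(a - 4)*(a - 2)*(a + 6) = a^3 - 28*a + 48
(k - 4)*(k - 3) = k^2 - 7*k + 12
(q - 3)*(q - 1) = q^2 - 4*q + 3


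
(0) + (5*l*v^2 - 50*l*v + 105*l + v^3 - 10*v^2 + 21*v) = 5*l*v^2 - 50*l*v + 105*l + v^3 - 10*v^2 + 21*v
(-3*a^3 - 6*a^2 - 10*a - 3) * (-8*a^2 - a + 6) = 24*a^5 + 51*a^4 + 68*a^3 - 2*a^2 - 57*a - 18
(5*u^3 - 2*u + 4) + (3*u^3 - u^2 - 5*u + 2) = 8*u^3 - u^2 - 7*u + 6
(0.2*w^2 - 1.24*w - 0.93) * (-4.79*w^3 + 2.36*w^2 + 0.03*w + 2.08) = -0.958*w^5 + 6.4116*w^4 + 1.5343*w^3 - 1.816*w^2 - 2.6071*w - 1.9344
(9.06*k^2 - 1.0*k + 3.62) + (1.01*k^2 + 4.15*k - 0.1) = 10.07*k^2 + 3.15*k + 3.52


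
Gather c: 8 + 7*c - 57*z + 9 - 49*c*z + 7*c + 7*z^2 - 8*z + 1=c*(14 - 49*z) + 7*z^2 - 65*z + 18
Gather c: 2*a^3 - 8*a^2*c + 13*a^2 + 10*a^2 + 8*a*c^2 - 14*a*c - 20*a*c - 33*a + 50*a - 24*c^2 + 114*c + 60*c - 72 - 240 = 2*a^3 + 23*a^2 + 17*a + c^2*(8*a - 24) + c*(-8*a^2 - 34*a + 174) - 312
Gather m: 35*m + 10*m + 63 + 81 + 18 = 45*m + 162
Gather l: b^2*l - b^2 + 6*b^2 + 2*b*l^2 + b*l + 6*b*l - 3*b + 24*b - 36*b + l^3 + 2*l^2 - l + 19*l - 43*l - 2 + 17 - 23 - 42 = 5*b^2 - 15*b + l^3 + l^2*(2*b + 2) + l*(b^2 + 7*b - 25) - 50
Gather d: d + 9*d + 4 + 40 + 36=10*d + 80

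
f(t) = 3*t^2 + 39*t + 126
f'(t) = 6*t + 39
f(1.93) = 212.44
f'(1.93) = 50.58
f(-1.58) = 71.87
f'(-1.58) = 29.52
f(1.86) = 208.92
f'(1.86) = 50.16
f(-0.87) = 94.34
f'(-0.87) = 33.78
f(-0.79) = 97.06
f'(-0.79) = 34.26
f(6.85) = 533.92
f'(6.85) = 80.10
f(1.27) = 180.37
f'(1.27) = 46.62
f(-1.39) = 77.59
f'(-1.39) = 30.66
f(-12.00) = 90.00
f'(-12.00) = -33.00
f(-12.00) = 90.00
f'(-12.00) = -33.00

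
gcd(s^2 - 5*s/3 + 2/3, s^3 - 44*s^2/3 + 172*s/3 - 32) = s - 2/3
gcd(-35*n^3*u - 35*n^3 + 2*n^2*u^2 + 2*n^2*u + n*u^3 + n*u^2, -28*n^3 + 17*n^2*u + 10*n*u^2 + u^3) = 7*n + u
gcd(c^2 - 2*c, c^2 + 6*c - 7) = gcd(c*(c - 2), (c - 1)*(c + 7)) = 1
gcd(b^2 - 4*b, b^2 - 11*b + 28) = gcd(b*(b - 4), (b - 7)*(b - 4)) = b - 4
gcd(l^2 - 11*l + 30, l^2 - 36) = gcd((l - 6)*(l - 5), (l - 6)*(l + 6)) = l - 6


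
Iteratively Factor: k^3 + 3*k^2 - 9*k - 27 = (k + 3)*(k^2 - 9) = (k - 3)*(k + 3)*(k + 3)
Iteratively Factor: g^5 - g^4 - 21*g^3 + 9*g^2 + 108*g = (g + 3)*(g^4 - 4*g^3 - 9*g^2 + 36*g) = g*(g + 3)*(g^3 - 4*g^2 - 9*g + 36) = g*(g - 4)*(g + 3)*(g^2 - 9) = g*(g - 4)*(g - 3)*(g + 3)*(g + 3)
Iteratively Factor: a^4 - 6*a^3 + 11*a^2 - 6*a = (a - 2)*(a^3 - 4*a^2 + 3*a) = (a - 2)*(a - 1)*(a^2 - 3*a) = a*(a - 2)*(a - 1)*(a - 3)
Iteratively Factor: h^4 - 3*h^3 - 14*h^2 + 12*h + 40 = (h - 2)*(h^3 - h^2 - 16*h - 20) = (h - 2)*(h + 2)*(h^2 - 3*h - 10) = (h - 5)*(h - 2)*(h + 2)*(h + 2)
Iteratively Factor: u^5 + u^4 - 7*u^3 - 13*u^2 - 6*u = (u + 2)*(u^4 - u^3 - 5*u^2 - 3*u) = (u - 3)*(u + 2)*(u^3 + 2*u^2 + u) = (u - 3)*(u + 1)*(u + 2)*(u^2 + u) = u*(u - 3)*(u + 1)*(u + 2)*(u + 1)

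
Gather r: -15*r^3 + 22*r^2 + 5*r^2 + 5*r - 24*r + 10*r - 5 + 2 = -15*r^3 + 27*r^2 - 9*r - 3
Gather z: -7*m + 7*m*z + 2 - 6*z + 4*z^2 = -7*m + 4*z^2 + z*(7*m - 6) + 2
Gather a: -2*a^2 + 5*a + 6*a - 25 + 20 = -2*a^2 + 11*a - 5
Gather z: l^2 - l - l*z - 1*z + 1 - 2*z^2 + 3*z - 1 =l^2 - l - 2*z^2 + z*(2 - l)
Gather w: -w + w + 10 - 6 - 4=0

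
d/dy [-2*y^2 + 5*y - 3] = 5 - 4*y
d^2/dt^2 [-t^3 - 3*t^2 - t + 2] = -6*t - 6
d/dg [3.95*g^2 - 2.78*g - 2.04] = 7.9*g - 2.78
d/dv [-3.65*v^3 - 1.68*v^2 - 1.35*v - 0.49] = -10.95*v^2 - 3.36*v - 1.35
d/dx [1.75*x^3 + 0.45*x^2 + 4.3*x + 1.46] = 5.25*x^2 + 0.9*x + 4.3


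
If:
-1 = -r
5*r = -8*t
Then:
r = 1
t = -5/8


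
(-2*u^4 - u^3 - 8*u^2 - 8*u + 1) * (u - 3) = -2*u^5 + 5*u^4 - 5*u^3 + 16*u^2 + 25*u - 3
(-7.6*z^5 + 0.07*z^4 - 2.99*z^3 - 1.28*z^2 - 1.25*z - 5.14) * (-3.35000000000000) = 25.46*z^5 - 0.2345*z^4 + 10.0165*z^3 + 4.288*z^2 + 4.1875*z + 17.219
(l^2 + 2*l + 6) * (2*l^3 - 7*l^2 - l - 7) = 2*l^5 - 3*l^4 - 3*l^3 - 51*l^2 - 20*l - 42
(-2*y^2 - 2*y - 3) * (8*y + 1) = -16*y^3 - 18*y^2 - 26*y - 3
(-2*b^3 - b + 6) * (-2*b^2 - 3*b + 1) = 4*b^5 + 6*b^4 - 9*b^2 - 19*b + 6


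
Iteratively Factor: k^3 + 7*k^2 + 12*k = (k + 3)*(k^2 + 4*k) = (k + 3)*(k + 4)*(k)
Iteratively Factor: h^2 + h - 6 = (h - 2)*(h + 3)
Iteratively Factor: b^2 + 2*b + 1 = (b + 1)*(b + 1)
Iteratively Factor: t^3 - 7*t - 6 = (t + 1)*(t^2 - t - 6) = (t + 1)*(t + 2)*(t - 3)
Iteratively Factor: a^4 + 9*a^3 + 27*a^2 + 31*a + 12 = (a + 1)*(a^3 + 8*a^2 + 19*a + 12) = (a + 1)*(a + 4)*(a^2 + 4*a + 3) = (a + 1)*(a + 3)*(a + 4)*(a + 1)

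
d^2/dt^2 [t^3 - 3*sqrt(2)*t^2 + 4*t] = 6*t - 6*sqrt(2)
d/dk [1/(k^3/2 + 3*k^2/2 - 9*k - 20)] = 6*(-k^2 - 2*k + 6)/(k^3 + 3*k^2 - 18*k - 40)^2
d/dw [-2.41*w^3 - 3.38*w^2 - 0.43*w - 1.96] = -7.23*w^2 - 6.76*w - 0.43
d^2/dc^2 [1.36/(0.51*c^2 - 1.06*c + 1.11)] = (-0.707472*c^2 + 1.470432*c + 1.36*(1.02*c - 1.06)*(2.04*c - 2.12) - 1.539792)/(0.51*c^2 - 1.06*c + 1.11)^3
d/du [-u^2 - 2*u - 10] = -2*u - 2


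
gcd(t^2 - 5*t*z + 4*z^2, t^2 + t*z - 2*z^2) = -t + z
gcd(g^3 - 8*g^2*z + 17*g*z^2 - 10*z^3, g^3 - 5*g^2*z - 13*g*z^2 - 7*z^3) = 1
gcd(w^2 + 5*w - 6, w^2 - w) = w - 1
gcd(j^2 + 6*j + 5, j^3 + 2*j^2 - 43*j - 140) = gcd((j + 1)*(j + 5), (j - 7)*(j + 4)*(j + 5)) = j + 5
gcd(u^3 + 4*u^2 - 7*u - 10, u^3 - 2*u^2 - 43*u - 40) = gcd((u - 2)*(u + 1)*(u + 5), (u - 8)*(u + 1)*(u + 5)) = u^2 + 6*u + 5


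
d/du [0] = 0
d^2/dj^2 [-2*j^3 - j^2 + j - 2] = -12*j - 2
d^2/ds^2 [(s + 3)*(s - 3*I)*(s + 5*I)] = 6*s + 6 + 4*I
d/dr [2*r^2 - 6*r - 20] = 4*r - 6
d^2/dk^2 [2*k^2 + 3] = 4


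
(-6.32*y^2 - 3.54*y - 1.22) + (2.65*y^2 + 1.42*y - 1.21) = -3.67*y^2 - 2.12*y - 2.43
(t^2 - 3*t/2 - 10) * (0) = 0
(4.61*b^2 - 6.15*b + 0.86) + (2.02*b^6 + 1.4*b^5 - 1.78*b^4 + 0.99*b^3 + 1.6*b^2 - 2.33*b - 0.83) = 2.02*b^6 + 1.4*b^5 - 1.78*b^4 + 0.99*b^3 + 6.21*b^2 - 8.48*b + 0.03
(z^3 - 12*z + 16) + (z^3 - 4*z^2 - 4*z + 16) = 2*z^3 - 4*z^2 - 16*z + 32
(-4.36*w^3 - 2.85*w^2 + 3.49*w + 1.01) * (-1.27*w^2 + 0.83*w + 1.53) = 5.5372*w^5 + 0.000700000000000145*w^4 - 13.4686*w^3 - 2.7465*w^2 + 6.178*w + 1.5453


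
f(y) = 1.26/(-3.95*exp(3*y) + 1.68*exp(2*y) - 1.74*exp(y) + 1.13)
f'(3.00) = 0.00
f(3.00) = 0.00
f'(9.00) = 0.00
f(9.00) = 0.00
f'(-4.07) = 0.03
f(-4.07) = 1.14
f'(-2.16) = 0.25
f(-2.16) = 1.33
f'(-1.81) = 0.41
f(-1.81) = 1.44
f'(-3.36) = 0.06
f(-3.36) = 1.18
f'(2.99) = 0.00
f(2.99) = -0.00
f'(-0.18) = 3.59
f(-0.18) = -0.87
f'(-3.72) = 0.04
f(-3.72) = 1.16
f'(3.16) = 0.00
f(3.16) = -0.00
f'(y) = 1.26*(11.85*exp(3*y) - 3.36*exp(2*y) + 1.74*exp(y))/(-3.95*exp(3*y) + 1.68*exp(2*y) - 1.74*exp(y) + 1.13)^2 = (14.931*exp(2*y) - 4.2336*exp(y) + 2.1924)*exp(y)/(3.95*exp(3*y) - 1.68*exp(2*y) + 1.74*exp(y) - 1.13)^2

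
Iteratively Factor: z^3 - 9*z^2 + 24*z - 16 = (z - 4)*(z^2 - 5*z + 4) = (z - 4)^2*(z - 1)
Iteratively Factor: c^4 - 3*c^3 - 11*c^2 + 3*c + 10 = (c + 2)*(c^3 - 5*c^2 - c + 5) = (c - 5)*(c + 2)*(c^2 - 1) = (c - 5)*(c + 1)*(c + 2)*(c - 1)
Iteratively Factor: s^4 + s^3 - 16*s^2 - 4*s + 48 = (s - 3)*(s^3 + 4*s^2 - 4*s - 16) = (s - 3)*(s + 2)*(s^2 + 2*s - 8) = (s - 3)*(s - 2)*(s + 2)*(s + 4)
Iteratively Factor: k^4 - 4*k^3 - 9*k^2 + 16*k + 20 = (k + 2)*(k^3 - 6*k^2 + 3*k + 10) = (k - 2)*(k + 2)*(k^2 - 4*k - 5) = (k - 5)*(k - 2)*(k + 2)*(k + 1)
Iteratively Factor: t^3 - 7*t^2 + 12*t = (t - 4)*(t^2 - 3*t) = (t - 4)*(t - 3)*(t)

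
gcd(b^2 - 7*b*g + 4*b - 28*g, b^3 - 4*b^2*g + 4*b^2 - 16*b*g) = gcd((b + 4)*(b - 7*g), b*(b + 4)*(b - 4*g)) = b + 4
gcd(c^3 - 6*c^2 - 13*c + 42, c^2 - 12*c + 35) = c - 7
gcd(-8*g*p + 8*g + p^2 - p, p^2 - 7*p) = 1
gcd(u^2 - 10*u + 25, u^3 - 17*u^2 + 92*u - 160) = u - 5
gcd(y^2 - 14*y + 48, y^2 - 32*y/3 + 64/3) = y - 8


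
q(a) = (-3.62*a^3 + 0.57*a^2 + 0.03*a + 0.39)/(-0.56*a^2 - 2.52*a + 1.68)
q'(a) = (1.12*a + 2.52)*(-3.62*a^3 + 0.57*a^2 + 0.03*a + 0.39)/(-0.56*a^2 - 2.52*a + 1.68)^2 + (-10.86*a^2 + 1.14*a + 0.03)/(-0.56*a^2 - 2.52*a + 1.68) = (2.0272*a^4 + 18.2448*a^3 - 19.6644*a^2 + 2.352*a + 1.0332)/(0.3136*a^4 + 2.8224*a^3 + 4.4688*a^2 - 8.4672*a + 2.8224)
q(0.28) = 0.39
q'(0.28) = 0.65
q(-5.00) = 1667.82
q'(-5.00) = -19335.93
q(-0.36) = 0.25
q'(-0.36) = -0.50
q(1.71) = 3.75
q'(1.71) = 3.08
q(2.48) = 6.39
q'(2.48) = 3.75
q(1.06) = 2.01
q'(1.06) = 2.18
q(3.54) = 10.73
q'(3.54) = 4.38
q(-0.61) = 0.47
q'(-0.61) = -1.28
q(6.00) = 22.64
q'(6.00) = 5.20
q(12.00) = 56.52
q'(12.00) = 5.93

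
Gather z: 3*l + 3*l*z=3*l*z + 3*l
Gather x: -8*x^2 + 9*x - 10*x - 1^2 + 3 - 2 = -8*x^2 - x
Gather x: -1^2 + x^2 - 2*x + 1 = x^2 - 2*x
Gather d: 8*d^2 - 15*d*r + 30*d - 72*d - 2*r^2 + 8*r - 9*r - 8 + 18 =8*d^2 + d*(-15*r - 42) - 2*r^2 - r + 10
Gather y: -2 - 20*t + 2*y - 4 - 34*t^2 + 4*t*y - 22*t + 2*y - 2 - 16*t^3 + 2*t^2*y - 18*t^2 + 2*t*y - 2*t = -16*t^3 - 52*t^2 - 44*t + y*(2*t^2 + 6*t + 4) - 8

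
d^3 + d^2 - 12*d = d*(d - 3)*(d + 4)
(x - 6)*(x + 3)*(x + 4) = x^3 + x^2 - 30*x - 72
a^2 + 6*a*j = a*(a + 6*j)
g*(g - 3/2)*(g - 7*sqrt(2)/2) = g^3 - 7*sqrt(2)*g^2/2 - 3*g^2/2 + 21*sqrt(2)*g/4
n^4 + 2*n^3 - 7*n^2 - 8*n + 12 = (n - 2)*(n - 1)*(n + 2)*(n + 3)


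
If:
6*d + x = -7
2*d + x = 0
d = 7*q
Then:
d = -7/4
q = -1/4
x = 7/2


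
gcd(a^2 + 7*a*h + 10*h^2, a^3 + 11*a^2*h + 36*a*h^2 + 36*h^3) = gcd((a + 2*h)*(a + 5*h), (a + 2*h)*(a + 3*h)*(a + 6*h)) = a + 2*h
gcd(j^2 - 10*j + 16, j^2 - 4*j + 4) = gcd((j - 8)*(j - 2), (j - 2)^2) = j - 2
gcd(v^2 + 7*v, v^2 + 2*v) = v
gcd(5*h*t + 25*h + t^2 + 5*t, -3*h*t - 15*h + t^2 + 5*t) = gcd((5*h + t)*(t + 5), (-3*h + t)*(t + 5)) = t + 5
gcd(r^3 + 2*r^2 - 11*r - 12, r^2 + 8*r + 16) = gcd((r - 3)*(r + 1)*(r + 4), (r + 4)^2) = r + 4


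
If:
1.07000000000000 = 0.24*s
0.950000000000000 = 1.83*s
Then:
No Solution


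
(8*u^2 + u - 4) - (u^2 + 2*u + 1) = 7*u^2 - u - 5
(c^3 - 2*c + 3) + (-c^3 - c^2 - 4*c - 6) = -c^2 - 6*c - 3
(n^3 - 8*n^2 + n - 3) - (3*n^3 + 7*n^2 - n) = -2*n^3 - 15*n^2 + 2*n - 3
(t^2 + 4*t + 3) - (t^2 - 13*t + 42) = 17*t - 39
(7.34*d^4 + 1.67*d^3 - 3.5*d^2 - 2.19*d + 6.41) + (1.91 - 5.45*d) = 7.34*d^4 + 1.67*d^3 - 3.5*d^2 - 7.64*d + 8.32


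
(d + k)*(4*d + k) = 4*d^2 + 5*d*k + k^2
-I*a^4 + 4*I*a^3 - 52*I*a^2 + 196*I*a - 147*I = (a - 3)*(a - 7*I)*(a + 7*I)*(-I*a + I)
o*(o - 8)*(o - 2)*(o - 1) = o^4 - 11*o^3 + 26*o^2 - 16*o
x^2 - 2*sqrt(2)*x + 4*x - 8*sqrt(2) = (x + 4)*(x - 2*sqrt(2))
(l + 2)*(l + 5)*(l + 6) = l^3 + 13*l^2 + 52*l + 60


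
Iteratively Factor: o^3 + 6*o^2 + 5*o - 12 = (o + 4)*(o^2 + 2*o - 3) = (o + 3)*(o + 4)*(o - 1)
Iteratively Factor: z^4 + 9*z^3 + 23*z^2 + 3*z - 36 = (z + 3)*(z^3 + 6*z^2 + 5*z - 12) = (z + 3)*(z + 4)*(z^2 + 2*z - 3) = (z - 1)*(z + 3)*(z + 4)*(z + 3)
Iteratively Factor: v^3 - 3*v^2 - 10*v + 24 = (v + 3)*(v^2 - 6*v + 8) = (v - 2)*(v + 3)*(v - 4)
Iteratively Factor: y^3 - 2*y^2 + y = (y)*(y^2 - 2*y + 1) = y*(y - 1)*(y - 1)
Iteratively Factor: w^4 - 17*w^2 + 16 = (w + 1)*(w^3 - w^2 - 16*w + 16) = (w - 1)*(w + 1)*(w^2 - 16) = (w - 1)*(w + 1)*(w + 4)*(w - 4)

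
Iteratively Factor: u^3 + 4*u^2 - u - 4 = (u + 4)*(u^2 - 1) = (u - 1)*(u + 4)*(u + 1)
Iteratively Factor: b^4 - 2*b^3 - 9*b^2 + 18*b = (b + 3)*(b^3 - 5*b^2 + 6*b) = b*(b + 3)*(b^2 - 5*b + 6) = b*(b - 2)*(b + 3)*(b - 3)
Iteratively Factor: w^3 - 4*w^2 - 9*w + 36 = (w - 3)*(w^2 - w - 12) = (w - 3)*(w + 3)*(w - 4)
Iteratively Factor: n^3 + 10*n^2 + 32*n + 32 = (n + 4)*(n^2 + 6*n + 8) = (n + 4)^2*(n + 2)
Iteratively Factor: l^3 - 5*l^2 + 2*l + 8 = (l - 2)*(l^2 - 3*l - 4) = (l - 2)*(l + 1)*(l - 4)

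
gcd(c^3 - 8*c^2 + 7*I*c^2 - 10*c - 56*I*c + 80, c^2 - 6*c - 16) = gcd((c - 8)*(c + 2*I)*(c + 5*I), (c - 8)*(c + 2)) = c - 8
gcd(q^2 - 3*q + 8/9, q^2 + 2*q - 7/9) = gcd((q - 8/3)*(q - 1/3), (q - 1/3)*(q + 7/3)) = q - 1/3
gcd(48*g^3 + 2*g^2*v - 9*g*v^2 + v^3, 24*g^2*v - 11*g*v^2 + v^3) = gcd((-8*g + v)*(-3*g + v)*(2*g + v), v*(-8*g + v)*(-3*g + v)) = 24*g^2 - 11*g*v + v^2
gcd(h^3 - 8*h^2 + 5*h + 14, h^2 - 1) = h + 1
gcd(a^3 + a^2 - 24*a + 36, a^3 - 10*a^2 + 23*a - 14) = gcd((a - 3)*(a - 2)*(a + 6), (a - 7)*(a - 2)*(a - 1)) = a - 2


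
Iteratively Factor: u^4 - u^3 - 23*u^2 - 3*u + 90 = (u + 3)*(u^3 - 4*u^2 - 11*u + 30) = (u - 5)*(u + 3)*(u^2 + u - 6) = (u - 5)*(u - 2)*(u + 3)*(u + 3)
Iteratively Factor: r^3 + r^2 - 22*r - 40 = (r + 2)*(r^2 - r - 20) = (r - 5)*(r + 2)*(r + 4)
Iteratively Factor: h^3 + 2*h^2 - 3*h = (h + 3)*(h^2 - h) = (h - 1)*(h + 3)*(h)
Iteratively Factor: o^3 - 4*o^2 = (o - 4)*(o^2) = o*(o - 4)*(o)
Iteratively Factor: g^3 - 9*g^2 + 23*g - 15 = (g - 5)*(g^2 - 4*g + 3) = (g - 5)*(g - 1)*(g - 3)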